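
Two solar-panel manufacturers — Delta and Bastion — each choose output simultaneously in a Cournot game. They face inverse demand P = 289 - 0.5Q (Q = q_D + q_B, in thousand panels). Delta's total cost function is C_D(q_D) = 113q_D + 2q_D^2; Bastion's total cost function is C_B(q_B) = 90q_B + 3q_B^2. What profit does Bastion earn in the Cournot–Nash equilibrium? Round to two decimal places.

2384.37

Delta's profit: π_D = (289 - 0.5Q)q_D - (113q_D + 2q_D²). Setting ∂π_D/∂q_D = 0: 176 - 5q_D - (1/2)(q_B) = 0.
Bastion's first-order condition: 199 - 7q_B - (1/2)(q_D) = 0.
Rearranging gives the reaction functions q_D = (176 - (1/2)q_B)/5 and q_B = (199 - (1/2)q_D)/7.
Substituting one into the other gives q_D = 32.5899 and q_B = 26.1007.
Price P = 289 - (1/2)·58.6906 = 259.6547.
Bastion's profit: 259.6547·26.1007 - 90·26.1007 - 3·26.1007² = 2384.3664.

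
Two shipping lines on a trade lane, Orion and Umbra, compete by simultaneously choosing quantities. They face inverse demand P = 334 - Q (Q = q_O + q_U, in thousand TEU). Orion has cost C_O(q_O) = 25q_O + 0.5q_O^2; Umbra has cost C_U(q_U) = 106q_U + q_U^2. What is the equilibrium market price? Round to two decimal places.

Orion's profit: π_O = (334 - Q)q_O - (25q_O + (1/2)q_O²). Setting ∂π_O/∂q_O = 0: 309 - 3q_O - (q_U) = 0.
Umbra's profit: π_U = (334 - Q)q_U - (106q_U + q_U²). Setting ∂π_U/∂q_U = 0: 228 - 4q_U - (q_O) = 0.
Best responses: q_O = (309 - q_U)/3, q_U = (228 - q_O)/4.
Substituting one into the other gives q_O = 1008/11 and q_U = 375/11.
Total output Q = 1383/11, so price P = 334 - 1383/11 = 208.2727.

208.27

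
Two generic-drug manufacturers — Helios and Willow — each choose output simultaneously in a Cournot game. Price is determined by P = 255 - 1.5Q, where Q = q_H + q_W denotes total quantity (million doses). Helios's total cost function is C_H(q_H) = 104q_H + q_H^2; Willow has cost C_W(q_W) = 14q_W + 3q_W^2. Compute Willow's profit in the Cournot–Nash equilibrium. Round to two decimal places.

Helios's profit: π_H = (255 - 1.5Q)q_H - (104q_H + q_H²). Setting ∂π_H/∂q_H = 0: 151 - 5q_H - (3/2)(q_W) = 0.
Willow's profit: π_W = (255 - 1.5Q)q_W - (14q_W + 3q_W²). Setting ∂π_W/∂q_W = 0: 241 - 9q_W - (3/2)(q_H) = 0.
Best responses: q_H = (151 - (3/2)q_W)/5, q_W = (241 - (3/2)q_H)/9.
Substituting one into the other gives q_H = 70/3 and q_W = 206/9.
Price P = 255 - (3/2)·(416/9) = 557/3.
Willow's profit: (557/3)·(206/9) - 14·(206/9) - 3(206/9)² = 2357.5556.

2357.56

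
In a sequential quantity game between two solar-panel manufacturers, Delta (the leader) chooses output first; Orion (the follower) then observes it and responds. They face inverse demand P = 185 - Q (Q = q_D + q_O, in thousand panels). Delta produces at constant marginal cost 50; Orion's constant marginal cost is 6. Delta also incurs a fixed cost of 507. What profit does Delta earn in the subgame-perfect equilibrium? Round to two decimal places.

528.13

The follower Orion best-responds to any q_D: π_O = (185 - Q)q_O - 6q_O.
Follower FOC: 179 - q_D - 2q_O = 0, so q_O(q_D) = (179 - q_D)/2.
The leader anticipates this reaction. Substituting into P = 185 - Q gives P = 191/2 - (1/2)q_D, so π_D = (191/2 - (1/2)q_D)q_D - 50q_D.
Leader FOC: 91/2 - q_D = 0, so q_D = 91/2.
Then q_O = (179 - 91/2)/2 = 267/4.
Price P = 185 - 449/4 = 291/4.
Delta's profit: (291/4 - 50)·(91/2) - 507 = 528.1250.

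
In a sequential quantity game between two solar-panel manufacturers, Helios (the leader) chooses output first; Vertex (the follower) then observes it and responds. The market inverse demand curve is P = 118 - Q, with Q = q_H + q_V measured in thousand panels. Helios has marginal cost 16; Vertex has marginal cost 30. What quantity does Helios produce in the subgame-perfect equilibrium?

Solve by backward induction. Given q_H, the follower Vertex maximises π_V = (118 - q_H - q_V)q_V - 30q_V.
Setting the follower's marginal profit to zero, 88 - q_H - 2q_V = 0, i.e. q_V = (88 - q_H)/2.
The leader anticipates this reaction. Substituting into P = 118 - Q gives P = 74 - (1/2)q_H, so π_H = (74 - (1/2)q_H)q_H - 16q_H.
The leader's first-order condition 58 - q_H = 0 yields q_H = 58.
Then q_V = (88 - 58)/2 = 15.

58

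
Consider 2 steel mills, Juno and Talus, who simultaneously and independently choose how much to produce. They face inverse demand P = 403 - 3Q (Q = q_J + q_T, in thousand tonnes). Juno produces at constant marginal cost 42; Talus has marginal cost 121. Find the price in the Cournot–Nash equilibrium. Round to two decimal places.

Juno's profit: π_J = (403 - 3Q)q_J - (42q_J). Setting ∂π_J/∂q_J = 0: 361 - 6q_J - 3(q_T) = 0.
Talus's first-order condition: 282 - 6q_T - 3(q_J) = 0.
Best responses: q_J = (361 - 3q_T)/6, q_T = (282 - 3q_J)/6.
Substituting one into the other gives q_J = 440/9 and q_T = 203/9.
Total output Q = 643/9, so price P = 403 - 3·(643/9) = 566/3.

188.67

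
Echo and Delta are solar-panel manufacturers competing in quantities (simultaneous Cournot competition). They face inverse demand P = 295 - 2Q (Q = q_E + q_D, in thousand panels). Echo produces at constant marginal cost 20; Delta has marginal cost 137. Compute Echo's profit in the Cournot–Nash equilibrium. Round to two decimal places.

Echo's profit: π_E = (295 - 2Q)q_E - (20q_E). Setting ∂π_E/∂q_E = 0: 275 - 4q_E - 2(q_D) = 0.
Delta's profit: π_D = (295 - 2Q)q_D - (137q_D). Setting ∂π_D/∂q_D = 0: 158 - 4q_D - 2(q_E) = 0.
So q_E = (275 - 2q_D)/4 and q_D = (158 - 2q_E)/4.
Substituting one into the other gives q_E = 196/3 and q_D = 41/6.
Price P = 295 - 2·(433/6) = 452/3.
Echo's profit: (452/3 - 20)·(196/3) = 8536.8889.

8536.89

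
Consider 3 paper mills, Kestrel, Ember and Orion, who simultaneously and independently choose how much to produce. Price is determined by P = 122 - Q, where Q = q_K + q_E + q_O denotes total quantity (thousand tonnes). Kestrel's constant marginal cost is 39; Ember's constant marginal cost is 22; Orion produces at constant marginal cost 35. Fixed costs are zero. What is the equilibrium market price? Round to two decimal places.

Kestrel's profit: π_K = (122 - Q)q_K - (39q_K). Setting ∂π_K/∂q_K = 0: 83 - 2q_K - (q_E + q_O) = 0.
Ember's profit: π_E = (122 - Q)q_E - (22q_E). Setting ∂π_E/∂q_E = 0: 100 - 2q_E - (q_K + q_O) = 0.
Orion's profit: π_O = (122 - Q)q_O - (35q_O). Setting ∂π_O/∂q_O = 0: 87 - 2q_O - (q_K + q_E) = 0.
Summing all 3 equations gives 270 − 4Q = 0, hence Q = 135/2.
Back-substituting: q_K = (83 − 135/2) = 31/2, q_E = (100 − 135/2) = 65/2, q_O = (87 − 135/2) = 39/2.
Total output Q = 135/2, so price P = 122 - 135/2 = 109/2.

54.50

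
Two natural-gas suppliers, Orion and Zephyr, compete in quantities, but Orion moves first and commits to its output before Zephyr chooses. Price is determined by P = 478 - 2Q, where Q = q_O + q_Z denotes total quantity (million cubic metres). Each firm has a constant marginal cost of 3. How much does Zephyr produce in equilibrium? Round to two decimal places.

The follower Zephyr best-responds to any q_O: π_Z = (478 - 2Q)q_Z - 3q_Z.
Setting the follower's marginal profit to zero, 475 - 2q_O - 4q_Z = 0, i.e. q_Z = (475 - 2q_O)/4.
Orion substitutes q_Z(q_O) into its own profit: π_O = q_O(478 - 2q_O - (475 - 2q_O)/2) - 3q_O = (481/2 - q_O)q_O - 3q_O.
Leader FOC: 475/2 - 2q_O = 0, so q_O = 475/4.
Then q_Z = (475 - 2·(475/4))/4 = 475/8.

59.38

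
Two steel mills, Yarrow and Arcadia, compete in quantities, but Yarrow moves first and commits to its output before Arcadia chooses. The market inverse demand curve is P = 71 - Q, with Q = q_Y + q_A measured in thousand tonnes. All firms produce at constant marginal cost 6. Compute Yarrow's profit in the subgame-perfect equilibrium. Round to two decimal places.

528.13

The follower Arcadia best-responds to any q_Y: π_A = (71 - Q)q_A - 6q_A.
Setting the follower's marginal profit to zero, 65 - q_Y - 2q_A = 0, i.e. q_A = (65 - q_Y)/2.
Yarrow substitutes q_A(q_Y) into its own profit: π_Y = q_Y(71 - q_Y - (65 - q_Y)/2) - 6q_Y = (77/2 - (1/2)q_Y)q_Y - 6q_Y.
The leader's first-order condition 65/2 - q_Y = 0 yields q_Y = 65/2.
Then q_A = (65 - 65/2)/2 = 65/4.
Price P = 71 - 195/4 = 89/4.
Yarrow's profit: (89/4 - 6)·(65/2) = 528.1250.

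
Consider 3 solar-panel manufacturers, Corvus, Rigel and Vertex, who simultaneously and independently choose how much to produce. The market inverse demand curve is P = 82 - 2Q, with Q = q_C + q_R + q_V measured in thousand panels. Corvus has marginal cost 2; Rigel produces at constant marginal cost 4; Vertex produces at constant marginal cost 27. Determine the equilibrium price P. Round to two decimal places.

Corvus's profit: π_C = (82 - 2Q)q_C - (2q_C). Setting ∂π_C/∂q_C = 0: 80 - 4q_C - 2(q_R + q_V) = 0.
Rigel's first-order condition: 78 - 4q_R - 2(q_C + q_V) = 0.
Vertex's first-order condition: 55 - 4q_V - 2(q_C + q_R) = 0.
Adding the 3 conditions: 213 − 4Q − 4Q = 0, i.e. Q = 213/8.
Back-substituting: q_C = (80 − 213/4)/2 = 107/8, q_R = (78 − 213/4)/2 = 99/8, q_V = (55 − 213/4)/2 = 7/8.
Total output Q = 213/8, so price P = 82 - 2·(213/8) = 115/4.

28.75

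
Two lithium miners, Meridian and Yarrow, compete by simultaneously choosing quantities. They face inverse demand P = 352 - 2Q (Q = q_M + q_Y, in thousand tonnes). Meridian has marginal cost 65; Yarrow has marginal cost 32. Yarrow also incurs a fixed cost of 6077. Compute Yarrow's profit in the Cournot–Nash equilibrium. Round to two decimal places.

845.72

Meridian's profit: π_M = (352 - 2Q)q_M - (65q_M). Setting ∂π_M/∂q_M = 0: 287 - 4q_M - 2(q_Y) = 0.
Yarrow's profit: π_Y = (352 - 2Q)q_Y - (32q_Y). Setting ∂π_Y/∂q_Y = 0: 320 - 4q_Y - 2(q_M) = 0.
So q_M = (287 - 2q_Y)/4 and q_Y = (320 - 2q_M)/4.
Solving the pair: q_M = 127/3, q_Y = 353/6.
Price P = 352 - 2·(607/6) = 449/3.
Yarrow's profit: (449/3 - 32)·(353/6) - 6077 = 845.7222.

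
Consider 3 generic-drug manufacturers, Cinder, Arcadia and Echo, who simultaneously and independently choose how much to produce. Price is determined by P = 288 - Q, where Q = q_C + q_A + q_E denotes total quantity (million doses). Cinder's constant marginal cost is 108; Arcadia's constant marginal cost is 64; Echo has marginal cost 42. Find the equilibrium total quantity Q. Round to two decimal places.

162.50

Cinder's profit: π_C = (288 - Q)q_C - (108q_C). Setting ∂π_C/∂q_C = 0: 180 - 2q_C - (q_A + q_E) = 0.
Arcadia's first-order condition: 224 - 2q_A - (q_C + q_E) = 0.
Echo's profit: π_E = (288 - Q)q_E - (42q_E). Setting ∂π_E/∂q_E = 0: 246 - 2q_E - (q_C + q_A) = 0.
Adding the 3 conditions: 650 − 2Q − 2Q = 0, i.e. Q = 325/2.
Back-substituting: q_C = (180 − 325/2) = 35/2, q_A = (224 − 325/2) = 123/2, q_E = (246 − 325/2) = 167/2.
Total output Q = 35/2 + 123/2 + 167/2 = 325/2.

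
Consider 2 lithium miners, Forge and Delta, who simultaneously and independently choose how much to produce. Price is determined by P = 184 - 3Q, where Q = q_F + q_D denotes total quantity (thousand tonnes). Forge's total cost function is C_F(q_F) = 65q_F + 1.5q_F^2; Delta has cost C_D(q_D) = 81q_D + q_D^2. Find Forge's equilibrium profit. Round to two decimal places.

468.76

Forge's profit: π_F = (184 - 3Q)q_F - (65q_F + (3/2)q_F²). Setting ∂π_F/∂q_F = 0: 119 - 9q_F - 3(q_D) = 0.
Delta's first-order condition: 103 - 8q_D - 3(q_F) = 0.
So q_F = (119 - 3q_D)/9 and q_D = (103 - 3q_F)/8.
Substituting one into the other gives q_F = 643/63 and q_D = 190/21.
Price P = 184 - 3·(1213/63) = 126.2381.
Forge's profit: 126.2381·(643/63) - 65·(643/63) - (3/2)(643/63)² = 468.7630.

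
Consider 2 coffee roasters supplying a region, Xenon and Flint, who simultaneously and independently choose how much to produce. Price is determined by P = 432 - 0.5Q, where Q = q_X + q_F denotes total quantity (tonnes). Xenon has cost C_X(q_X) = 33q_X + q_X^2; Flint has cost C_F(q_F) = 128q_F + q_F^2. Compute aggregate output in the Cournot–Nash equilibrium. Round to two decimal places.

Xenon's profit: π_X = (432 - 0.5Q)q_X - (33q_X + q_X²). Setting ∂π_X/∂q_X = 0: 399 - 3q_X - (1/2)(q_F) = 0.
Flint's first-order condition: 304 - 3q_F - (1/2)(q_X) = 0.
Rearranging gives the reaction functions q_X = (399 - (1/2)q_F)/3 and q_F = (304 - (1/2)q_X)/3.
Solving the pair: q_X = 836/7, q_F = 570/7.
Total output Q = 836/7 + 570/7 = 1406/7.

200.86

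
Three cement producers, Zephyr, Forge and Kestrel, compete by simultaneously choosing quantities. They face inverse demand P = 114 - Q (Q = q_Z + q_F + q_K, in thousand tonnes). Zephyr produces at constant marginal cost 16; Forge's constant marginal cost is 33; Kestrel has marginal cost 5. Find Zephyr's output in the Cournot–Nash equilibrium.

26

Zephyr's profit: π_Z = (114 - Q)q_Z - (16q_Z). Setting ∂π_Z/∂q_Z = 0: 98 - 2q_Z - (q_F + q_K) = 0.
Forge's profit: π_F = (114 - Q)q_F - (33q_F). Setting ∂π_F/∂q_F = 0: 81 - 2q_F - (q_Z + q_K) = 0.
Kestrel's first-order condition: 109 - 2q_K - (q_Z + q_F) = 0.
Adding the 3 first-order conditions: 288 − 4Q = 0, so Q = 72.
Back-substituting: q_Z = (98 − 72) = 26, q_F = (81 − 72) = 9, q_K = (109 − 72) = 37.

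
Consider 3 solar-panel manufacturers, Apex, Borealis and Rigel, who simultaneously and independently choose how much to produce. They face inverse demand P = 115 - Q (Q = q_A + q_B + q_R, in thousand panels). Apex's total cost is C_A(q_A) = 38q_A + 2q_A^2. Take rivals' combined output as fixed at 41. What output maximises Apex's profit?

With rivals' combined output fixed at 41, Apex's profit is π_A = (115 - 41 - q_A)q_A - (38q_A + 2q_A²) = (74 - q_A)q_A - (38q_A + 2q_A²).
∂π_A/∂q_A = 36 - 6q_A = 0, so q_A = 6.

6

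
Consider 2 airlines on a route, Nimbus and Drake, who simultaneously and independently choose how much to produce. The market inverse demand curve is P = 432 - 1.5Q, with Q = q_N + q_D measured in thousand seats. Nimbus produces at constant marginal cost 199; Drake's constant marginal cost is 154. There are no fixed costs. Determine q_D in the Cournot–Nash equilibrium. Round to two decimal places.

71.78

Nimbus's profit: π_N = (432 - 1.5Q)q_N - (199q_N). Setting ∂π_N/∂q_N = 0: 233 - 3q_N - (3/2)(q_D) = 0.
Drake's profit: π_D = (432 - 1.5Q)q_D - (154q_D). Setting ∂π_D/∂q_D = 0: 278 - 3q_D - (3/2)(q_N) = 0.
Best responses: q_N = (233 - (3/2)q_D)/3, q_D = (278 - (3/2)q_N)/3.
Solving the pair: q_N = 376/9, q_D = 646/9.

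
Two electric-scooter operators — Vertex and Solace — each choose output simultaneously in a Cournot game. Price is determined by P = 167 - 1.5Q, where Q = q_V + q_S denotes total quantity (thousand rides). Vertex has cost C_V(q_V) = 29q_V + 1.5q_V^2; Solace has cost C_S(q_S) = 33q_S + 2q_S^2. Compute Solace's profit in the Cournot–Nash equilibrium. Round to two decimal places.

789.48

Vertex's profit: π_V = (167 - 1.5Q)q_V - (29q_V + (3/2)q_V²). Setting ∂π_V/∂q_V = 0: 138 - 6q_V - (3/2)(q_S) = 0.
Solace's first-order condition: 134 - 7q_S - (3/2)(q_V) = 0.
Best responses: q_V = (138 - (3/2)q_S)/6, q_S = (134 - (3/2)q_V)/7.
Solving the pair: q_V = 1020/53, q_S = 796/53.
Price P = 167 - (3/2)·(1816/53) = 115.6038.
Solace's profit: 115.6038·(796/53) - 33·(796/53) - 2(796/53)² = 789.4824.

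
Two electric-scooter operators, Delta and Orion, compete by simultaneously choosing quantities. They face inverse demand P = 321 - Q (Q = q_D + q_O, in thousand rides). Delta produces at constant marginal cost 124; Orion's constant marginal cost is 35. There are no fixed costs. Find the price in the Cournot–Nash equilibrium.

160

Delta's profit: π_D = (321 - Q)q_D - (124q_D). Setting ∂π_D/∂q_D = 0: 197 - 2q_D - (q_O) = 0.
Orion's first-order condition: 286 - 2q_O - (q_D) = 0.
So q_D = (197 - q_O)/2 and q_O = (286 - q_D)/2.
Solving the pair: q_D = 36, q_O = 125.
Total output Q = 161, so price P = 321 - 161 = 160.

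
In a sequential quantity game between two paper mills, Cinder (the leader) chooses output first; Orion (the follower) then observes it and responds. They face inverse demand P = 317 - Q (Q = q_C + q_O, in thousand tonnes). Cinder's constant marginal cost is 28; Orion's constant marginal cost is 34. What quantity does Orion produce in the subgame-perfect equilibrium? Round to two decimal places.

The follower Orion best-responds to any q_C: π_O = (317 - Q)q_O - 34q_O.
∂π_O/∂q_O = 283 - q_C - 2q_O = 0 gives the reaction function q_O = (283 - q_C)/2.
The leader anticipates this reaction. Substituting into P = 317 - Q gives P = 351/2 - (1/2)q_C, so π_C = (351/2 - (1/2)q_C)q_C - 28q_C.
Leader FOC: 295/2 - q_C = 0, so q_C = 295/2.
Then q_O = (283 - 295/2)/2 = 271/4.

67.75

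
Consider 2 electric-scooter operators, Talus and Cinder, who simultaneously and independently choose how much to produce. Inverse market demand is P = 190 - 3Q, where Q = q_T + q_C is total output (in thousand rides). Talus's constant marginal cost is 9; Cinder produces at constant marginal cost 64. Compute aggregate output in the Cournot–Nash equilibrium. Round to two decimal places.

Talus's profit: π_T = (190 - 3Q)q_T - (9q_T). Setting ∂π_T/∂q_T = 0: 181 - 6q_T - 3(q_C) = 0.
Cinder's profit: π_C = (190 - 3Q)q_C - (64q_C). Setting ∂π_C/∂q_C = 0: 126 - 6q_C - 3(q_T) = 0.
Rearranging gives the reaction functions q_T = (181 - 3q_C)/6 and q_C = (126 - 3q_T)/6.
Solving the pair: q_T = 236/9, q_C = 71/9.
Total output Q = 236/9 + 71/9 = 307/9.

34.11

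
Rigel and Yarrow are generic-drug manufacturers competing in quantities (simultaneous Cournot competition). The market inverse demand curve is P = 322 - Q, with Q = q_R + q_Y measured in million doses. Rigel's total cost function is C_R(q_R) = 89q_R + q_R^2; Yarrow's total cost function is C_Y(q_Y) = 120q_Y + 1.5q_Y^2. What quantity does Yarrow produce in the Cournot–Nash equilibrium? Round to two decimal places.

Rigel's profit: π_R = (322 - Q)q_R - (89q_R + q_R²). Setting ∂π_R/∂q_R = 0: 233 - 4q_R - (q_Y) = 0.
Yarrow's first-order condition: 202 - 5q_Y - (q_R) = 0.
Best responses: q_R = (233 - q_Y)/4, q_Y = (202 - q_R)/5.
Substituting one into the other gives q_R = 963/19 and q_Y = 575/19.

30.26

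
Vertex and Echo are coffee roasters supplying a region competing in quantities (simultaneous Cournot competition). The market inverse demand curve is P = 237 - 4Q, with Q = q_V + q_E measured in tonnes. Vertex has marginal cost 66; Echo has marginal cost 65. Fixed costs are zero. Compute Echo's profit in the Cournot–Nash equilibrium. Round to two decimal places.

Vertex's profit: π_V = (237 - 4Q)q_V - (66q_V). Setting ∂π_V/∂q_V = 0: 171 - 8q_V - 4(q_E) = 0.
Echo's first-order condition: 172 - 8q_E - 4(q_V) = 0.
Best responses: q_V = (171 - 4q_E)/8, q_E = (172 - 4q_V)/8.
Solving the pair: q_V = 85/6, q_E = 173/12.
Price P = 237 - 4·(343/12) = 368/3.
Echo's profit: (368/3 - 65)·(173/12) = 831.3611.

831.36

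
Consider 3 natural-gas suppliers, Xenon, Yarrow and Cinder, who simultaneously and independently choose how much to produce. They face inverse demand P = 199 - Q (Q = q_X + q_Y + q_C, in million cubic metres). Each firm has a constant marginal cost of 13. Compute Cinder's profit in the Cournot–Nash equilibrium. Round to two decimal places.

A representative firm's profit is π_i = q_i(199 - Q) - 13q_i.
Setting ∂π_i/∂q_i = 0 with rivals' quantities fixed: 186 - 2q_i - Σ_{j≠i} q_j = 0.
By symmetry each firm produces the same amount; substituting Σ_{j≠i} q_j = 2q_i yields q_i = 186/4 = 93/2.
Price P = 199 - 279/2 = 119/2.
Cinder's profit: (119/2 - 13)·(93/2) = 2162.2500.

2162.25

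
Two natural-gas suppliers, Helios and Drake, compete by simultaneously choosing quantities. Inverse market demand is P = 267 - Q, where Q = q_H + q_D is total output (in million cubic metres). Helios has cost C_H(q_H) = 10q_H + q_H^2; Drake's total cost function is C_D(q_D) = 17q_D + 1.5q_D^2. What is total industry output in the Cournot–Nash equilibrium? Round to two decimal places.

93.58

Helios's profit: π_H = (267 - Q)q_H - (10q_H + q_H²). Setting ∂π_H/∂q_H = 0: 257 - 4q_H - (q_D) = 0.
Drake's first-order condition: 250 - 5q_D - (q_H) = 0.
So q_H = (257 - q_D)/4 and q_D = (250 - q_H)/5.
Solving the pair: q_H = 1035/19, q_D = 743/19.
Total output Q = 1035/19 + 743/19 = 1778/19.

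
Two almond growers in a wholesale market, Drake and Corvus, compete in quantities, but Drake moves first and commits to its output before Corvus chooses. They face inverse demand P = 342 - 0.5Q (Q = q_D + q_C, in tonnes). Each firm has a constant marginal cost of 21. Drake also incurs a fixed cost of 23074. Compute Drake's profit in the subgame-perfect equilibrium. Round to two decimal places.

Solve by backward induction. Given q_D, the follower Corvus maximises π_C = (342 - (1/2)q_D - (1/2)q_C)q_C - 21q_C.
Setting the follower's marginal profit to zero, 321 - (1/2)q_D - q_C = 0, i.e. q_C = (321 - (1/2)q_D).
Drake substitutes q_C(q_D) into its own profit: π_D = q_D(342 - (1/2)q_D - (321 - (1/2)q_D)/2) - 21q_D = (363/2 - (1/4)q_D)q_D - 21q_D.
Leader FOC: 321/2 - (1/2)q_D = 0, so q_D = 321.
Then q_C = (321 - (1/2)·321) = 321/2.
Price P = 342 - (1/2)·(963/2) = 405/4.
Drake's profit: (405/4 - 21)·321 - 23074 = 2686.2500.

2686.25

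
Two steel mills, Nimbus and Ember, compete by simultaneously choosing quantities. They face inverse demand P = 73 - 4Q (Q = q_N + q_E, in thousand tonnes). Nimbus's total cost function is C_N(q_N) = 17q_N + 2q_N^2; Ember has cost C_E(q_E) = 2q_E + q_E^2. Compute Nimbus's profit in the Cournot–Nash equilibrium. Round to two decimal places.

Nimbus's profit: π_N = (73 - 4Q)q_N - (17q_N + 2q_N²). Setting ∂π_N/∂q_N = 0: 56 - 12q_N - 4(q_E) = 0.
Ember's first-order condition: 71 - 10q_E - 4(q_N) = 0.
So q_N = (56 - 4q_E)/12 and q_E = (71 - 4q_N)/10.
Substituting one into the other gives q_N = 69/26 and q_E = 157/26.
Price P = 73 - 4·(113/13) = 497/13.
Nimbus's profit: (497/13)·(69/26) - 17·(69/26) - 2(69/26)² = 42.2574.

42.26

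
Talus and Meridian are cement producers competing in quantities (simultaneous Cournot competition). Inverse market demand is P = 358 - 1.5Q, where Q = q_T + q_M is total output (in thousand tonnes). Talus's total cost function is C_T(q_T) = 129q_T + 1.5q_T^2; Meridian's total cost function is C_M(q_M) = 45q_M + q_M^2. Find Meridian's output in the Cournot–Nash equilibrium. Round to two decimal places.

55.30

Talus's profit: π_T = (358 - 1.5Q)q_T - (129q_T + (3/2)q_T²). Setting ∂π_T/∂q_T = 0: 229 - 6q_T - (3/2)(q_M) = 0.
Meridian's profit: π_M = (358 - 1.5Q)q_M - (45q_M + q_M²). Setting ∂π_M/∂q_M = 0: 313 - 5q_M - (3/2)(q_T) = 0.
Best responses: q_T = (229 - (3/2)q_M)/6, q_M = (313 - (3/2)q_T)/5.
Substituting one into the other gives q_T = 24.3423 and q_M = 55.2973.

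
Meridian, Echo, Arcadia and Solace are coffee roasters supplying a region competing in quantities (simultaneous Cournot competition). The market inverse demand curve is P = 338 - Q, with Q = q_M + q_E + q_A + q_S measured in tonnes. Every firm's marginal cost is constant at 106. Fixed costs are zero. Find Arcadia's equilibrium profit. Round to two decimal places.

2152.96

Each firm earns π_i = (338 - Q)q_i - 106q_i.
Setting ∂π_i/∂q_i = 0 with rivals' quantities fixed: 232 - 2q_i - Σ_{j≠i} q_j = 0.
By symmetry each firm produces the same amount; substituting Σ_{j≠i} q_j = 3q_i yields q_i = 232/5.
Price P = 338 - 928/5 = 762/5.
Arcadia's profit: (762/5 - 106)·(232/5) = 2152.9600.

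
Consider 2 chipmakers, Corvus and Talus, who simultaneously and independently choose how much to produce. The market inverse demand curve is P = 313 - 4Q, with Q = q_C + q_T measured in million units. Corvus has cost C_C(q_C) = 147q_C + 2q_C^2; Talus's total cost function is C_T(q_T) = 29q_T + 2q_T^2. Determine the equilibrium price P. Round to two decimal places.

200.50

Corvus's profit: π_C = (313 - 4Q)q_C - (147q_C + 2q_C²). Setting ∂π_C/∂q_C = 0: 166 - 12q_C - 4(q_T) = 0.
Talus's profit: π_T = (313 - 4Q)q_T - (29q_T + 2q_T²). Setting ∂π_T/∂q_T = 0: 284 - 12q_T - 4(q_C) = 0.
Rearranging gives the reaction functions q_C = (166 - 4q_T)/12 and q_T = (284 - 4q_C)/12.
Substituting one into the other gives q_C = 107/16 and q_T = 343/16.
Total output Q = 225/8, so price P = 313 - 4·(225/8) = 401/2.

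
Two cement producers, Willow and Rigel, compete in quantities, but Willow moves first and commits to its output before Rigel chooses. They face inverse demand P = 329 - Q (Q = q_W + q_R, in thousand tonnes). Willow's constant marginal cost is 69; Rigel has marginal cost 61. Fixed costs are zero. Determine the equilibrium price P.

132

The follower Rigel best-responds to any q_W: π_R = (329 - Q)q_R - 61q_R.
Follower FOC: 268 - q_W - 2q_R = 0, so q_R(q_W) = (268 - q_W)/2.
Willow substitutes q_R(q_W) into its own profit: π_W = q_W(329 - q_W - (268 - q_W)/2) - 69q_W = (195 - (1/2)q_W)q_W - 69q_W.
Leader FOC: 126 - q_W = 0, so q_W = 126.
Then q_R = (268 - 126)/2 = 71.
Total output Q = 197, so price P = 329 - 197 = 132.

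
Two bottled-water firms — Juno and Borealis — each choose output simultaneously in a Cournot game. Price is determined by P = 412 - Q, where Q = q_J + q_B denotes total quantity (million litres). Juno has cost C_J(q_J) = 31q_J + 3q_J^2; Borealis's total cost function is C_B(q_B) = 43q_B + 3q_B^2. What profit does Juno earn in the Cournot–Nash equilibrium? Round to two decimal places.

Juno's profit: π_J = (412 - Q)q_J - (31q_J + 3q_J²). Setting ∂π_J/∂q_J = 0: 381 - 8q_J - (q_B) = 0.
Borealis's first-order condition: 369 - 8q_B - (q_J) = 0.
Rearranging gives the reaction functions q_J = (381 - q_B)/8 and q_B = (369 - q_J)/8.
Substituting one into the other gives q_J = 893/21 and q_B = 857/21.
Price P = 412 - 250/3 = 986/3.
Juno's profit: (986/3)·(893/21) - 31·(893/21) - 3(893/21)² = 7233.0975.

7233.10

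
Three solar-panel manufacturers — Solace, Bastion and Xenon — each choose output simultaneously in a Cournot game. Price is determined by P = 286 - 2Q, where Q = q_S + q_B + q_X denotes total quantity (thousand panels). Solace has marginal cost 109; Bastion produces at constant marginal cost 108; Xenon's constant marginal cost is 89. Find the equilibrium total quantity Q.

Solace's profit: π_S = (286 - 2Q)q_S - (109q_S). Setting ∂π_S/∂q_S = 0: 177 - 4q_S - 2(q_B + q_X) = 0.
Bastion's first-order condition: 178 - 4q_B - 2(q_S + q_X) = 0.
Xenon's first-order condition: 197 - 4q_X - 2(q_S + q_B) = 0.
Summing all 3 equations gives 552 − 8Q = 0, hence Q = 69.
Back-substituting: q_S = (177 − 138)/2 = 39/2, q_B = (178 − 138)/2 = 20, q_X = (197 − 138)/2 = 59/2.
Total output Q = 39/2 + 20 + 59/2 = 69.

69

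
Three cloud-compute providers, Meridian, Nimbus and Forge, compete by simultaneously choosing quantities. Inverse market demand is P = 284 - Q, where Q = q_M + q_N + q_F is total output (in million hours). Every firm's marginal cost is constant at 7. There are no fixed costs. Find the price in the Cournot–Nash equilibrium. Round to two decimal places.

76.25

A representative firm's profit is π_i = q_i(284 - Q) - 7q_i.
First-order condition (treating rivals' output as given): 277 - 2q_i - Σ_{j≠i} q_j = 0.
With identical firms every q_j equals q_i, so Σ_{j≠i} q_j = 2q_i and 277 = 4q_i, giving q_i = 277/4.
Total output Q = 831/4, so price P = 284 - 831/4 = 305/4.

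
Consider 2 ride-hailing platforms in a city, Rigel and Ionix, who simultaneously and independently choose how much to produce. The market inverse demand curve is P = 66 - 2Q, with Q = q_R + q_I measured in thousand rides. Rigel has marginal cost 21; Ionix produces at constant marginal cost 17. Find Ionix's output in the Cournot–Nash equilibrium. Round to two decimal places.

8.83

Rigel's profit: π_R = (66 - 2Q)q_R - (21q_R). Setting ∂π_R/∂q_R = 0: 45 - 4q_R - 2(q_I) = 0.
Ionix's first-order condition: 49 - 4q_I - 2(q_R) = 0.
So q_R = (45 - 2q_I)/4 and q_I = (49 - 2q_R)/4.
Solving the pair: q_R = 41/6, q_I = 53/6.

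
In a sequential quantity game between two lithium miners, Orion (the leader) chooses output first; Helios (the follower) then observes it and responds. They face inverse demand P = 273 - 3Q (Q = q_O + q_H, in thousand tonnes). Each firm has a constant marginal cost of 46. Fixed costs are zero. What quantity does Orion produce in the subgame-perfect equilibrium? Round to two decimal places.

37.83

The follower Helios best-responds to any q_O: π_H = (273 - 3Q)q_H - 46q_H.
Setting the follower's marginal profit to zero, 227 - 3q_O - 6q_H = 0, i.e. q_H = (227 - 3q_O)/6.
Orion substitutes q_H(q_O) into its own profit: π_O = q_O(273 - 3q_O - (227 - 3q_O)/2) - 46q_O = (319/2 - (3/2)q_O)q_O - 46q_O.
Leader FOC: 227/2 - 3q_O = 0, so q_O = 227/6.
Then q_H = (227 - 3·(227/6))/6 = 227/12.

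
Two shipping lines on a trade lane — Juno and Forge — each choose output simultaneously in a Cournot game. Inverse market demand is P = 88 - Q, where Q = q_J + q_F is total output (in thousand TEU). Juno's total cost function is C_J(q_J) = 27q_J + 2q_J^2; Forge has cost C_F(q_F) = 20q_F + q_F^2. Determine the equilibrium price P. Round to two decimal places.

Juno's profit: π_J = (88 - Q)q_J - (27q_J + 2q_J²). Setting ∂π_J/∂q_J = 0: 61 - 6q_J - (q_F) = 0.
Forge's first-order condition: 68 - 4q_F - (q_J) = 0.
Best responses: q_J = (61 - q_F)/6, q_F = (68 - q_J)/4.
Substituting one into the other gives q_J = 176/23 and q_F = 347/23.
Total output Q = 523/23, so price P = 88 - 523/23 = 1501/23.

65.26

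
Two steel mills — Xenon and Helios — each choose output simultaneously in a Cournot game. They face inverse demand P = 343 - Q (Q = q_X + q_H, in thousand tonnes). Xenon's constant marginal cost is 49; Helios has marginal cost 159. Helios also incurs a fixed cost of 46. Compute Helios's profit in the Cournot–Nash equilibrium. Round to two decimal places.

562.44

Xenon's profit: π_X = (343 - Q)q_X - (49q_X). Setting ∂π_X/∂q_X = 0: 294 - 2q_X - (q_H) = 0.
Helios's first-order condition: 184 - 2q_H - (q_X) = 0.
So q_X = (294 - q_H)/2 and q_H = (184 - q_X)/2.
Solving the pair: q_X = 404/3, q_H = 74/3.
Price P = 343 - 478/3 = 551/3.
Helios's profit: (551/3 - 159)·(74/3) - 46 = 562.4444.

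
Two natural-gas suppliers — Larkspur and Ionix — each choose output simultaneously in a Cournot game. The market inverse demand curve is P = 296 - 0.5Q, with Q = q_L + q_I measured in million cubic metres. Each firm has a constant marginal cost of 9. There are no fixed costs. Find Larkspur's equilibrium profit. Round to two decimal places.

Each firm earns π_i = (296 - 0.5Q)q_i - 9q_i.
Setting ∂π_i/∂q_i = 0 with rivals' quantities fixed: 287 - q_i - (1/2)q_j = 0.
By symmetry each firm produces the same amount; substituting q_j = q_i yields q_i = 287/(3/2) = 574/3.
Price P = 296 - (1/2)·(1148/3) = 314/3.
Larkspur's profit: (314/3 - 9)·(574/3) = 18304.2222.

18304.22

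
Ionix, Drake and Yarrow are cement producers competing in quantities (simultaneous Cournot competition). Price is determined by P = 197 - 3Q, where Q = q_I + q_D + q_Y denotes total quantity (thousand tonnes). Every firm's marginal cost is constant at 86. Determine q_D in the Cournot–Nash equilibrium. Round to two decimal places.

9.25

Each firm earns π_i = (197 - 3Q)q_i - 86q_i.
Setting ∂π_i/∂q_i = 0 with rivals' quantities fixed: 111 - 6q_i - 3·Σ_{j≠i} q_j = 0.
With identical firms every q_j equals q_i, so Σ_{j≠i} q_j = 2q_i and 111 = 12q_i, giving q_i = 37/4.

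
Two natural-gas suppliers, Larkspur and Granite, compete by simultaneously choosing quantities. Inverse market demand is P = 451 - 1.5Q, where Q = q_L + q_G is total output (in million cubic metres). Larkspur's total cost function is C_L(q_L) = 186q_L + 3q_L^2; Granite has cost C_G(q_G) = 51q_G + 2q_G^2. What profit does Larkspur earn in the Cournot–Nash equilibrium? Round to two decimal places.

Larkspur's profit: π_L = (451 - 1.5Q)q_L - (186q_L + 3q_L²). Setting ∂π_L/∂q_L = 0: 265 - 9q_L - (3/2)(q_G) = 0.
Granite's first-order condition: 400 - 7q_G - (3/2)(q_L) = 0.
Best responses: q_L = (265 - (3/2)q_G)/9, q_G = (400 - (3/2)q_L)/7.
Solving the pair: q_L = 20.6584, q_G = 52.7160.
Price P = 451 - (3/2)·73.3745 = 340.9383.
Larkspur's profit: 340.9383·20.6584 - 186·20.6584 - 3·20.6584² = 1920.4694.

1920.47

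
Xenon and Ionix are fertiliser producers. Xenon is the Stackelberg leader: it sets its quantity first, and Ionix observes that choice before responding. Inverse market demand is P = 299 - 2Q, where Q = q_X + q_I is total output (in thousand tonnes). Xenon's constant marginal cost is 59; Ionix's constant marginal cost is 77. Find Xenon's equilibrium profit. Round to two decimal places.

4160.25

The follower Ionix best-responds to any q_X: π_I = (299 - 2Q)q_I - 77q_I.
Follower FOC: 222 - 2q_X - 4q_I = 0, so q_I(q_X) = (222 - 2q_X)/4.
Xenon substitutes q_I(q_X) into its own profit: π_X = q_X(299 - 2q_X - (222 - 2q_X)/2) - 59q_X = (188 - q_X)q_X - 59q_X.
Maximising: ∂π_X/∂q_X = 129 - 2q_X = 0, giving q_X = 129/2.
Then q_I = (222 - 2·(129/2))/4 = 93/4.
Price P = 299 - 2·(351/4) = 247/2.
Xenon's profit: (247/2 - 59)·(129/2) = 4160.2500.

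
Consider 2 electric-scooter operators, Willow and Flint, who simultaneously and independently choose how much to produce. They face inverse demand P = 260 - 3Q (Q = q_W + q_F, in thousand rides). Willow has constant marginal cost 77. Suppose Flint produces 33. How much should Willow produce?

14

With the rival's output fixed at 33, Willow's profit is π_W = (260 - 3·33 - 3q_W)q_W - (77q_W) = (161 - 3q_W)q_W - (77q_W).
∂π_W/∂q_W = 84 - 6q_W = 0, so q_W = 14.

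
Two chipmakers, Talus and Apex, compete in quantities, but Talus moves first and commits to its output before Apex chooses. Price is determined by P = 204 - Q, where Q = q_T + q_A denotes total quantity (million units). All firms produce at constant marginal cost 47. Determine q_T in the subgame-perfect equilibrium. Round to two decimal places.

Solve by backward induction. Given q_T, the follower Apex maximises π_A = (204 - q_T - q_A)q_A - 47q_A.
Setting the follower's marginal profit to zero, 157 - q_T - 2q_A = 0, i.e. q_A = (157 - q_T)/2.
The leader anticipates this reaction. Substituting into P = 204 - Q gives P = 251/2 - (1/2)q_T, so π_T = (251/2 - (1/2)q_T)q_T - 47q_T.
The leader's first-order condition 157/2 - q_T = 0 yields q_T = 157/2.
Then q_A = (157 - 157/2)/2 = 157/4.

78.50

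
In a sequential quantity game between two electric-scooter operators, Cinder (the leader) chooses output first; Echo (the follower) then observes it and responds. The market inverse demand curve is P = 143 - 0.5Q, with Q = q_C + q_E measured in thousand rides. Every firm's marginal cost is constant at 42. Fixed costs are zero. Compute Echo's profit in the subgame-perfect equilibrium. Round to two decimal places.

1275.13

Solve by backward induction. Given q_C, the follower Echo maximises π_E = (143 - (1/2)q_C - (1/2)q_E)q_E - 42q_E.
Follower FOC: 101 - (1/2)q_C - q_E = 0, so q_E(q_C) = (101 - (1/2)q_C).
Cinder substitutes q_E(q_C) into its own profit: π_C = q_C(143 - (1/2)q_C - (101 - (1/2)q_C)/2) - 42q_C = (185/2 - (1/4)q_C)q_C - 42q_C.
The leader's first-order condition 101/2 - (1/2)q_C = 0 yields q_C = 101.
Then q_E = (101 - (1/2)·101) = 101/2.
Price P = 143 - (1/2)·(303/2) = 269/4.
Echo's profit: (269/4 - 42)·(101/2) = 1275.1250.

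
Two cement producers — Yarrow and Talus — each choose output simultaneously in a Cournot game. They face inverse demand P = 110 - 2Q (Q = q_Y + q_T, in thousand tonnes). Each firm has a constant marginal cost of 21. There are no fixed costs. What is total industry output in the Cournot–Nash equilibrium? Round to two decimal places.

A representative firm's profit is π_i = q_i(110 - 2Q) - 21q_i.
First-order condition (treating rivals' output as given): 89 - 4q_i - 2q_j = 0.
With identical firms every q_j equals q_i, so q_j = q_i and 89 = 6q_i, giving q_i = 89/6.
Total output Q = 89/6 + 89/6 = 89/3.

29.67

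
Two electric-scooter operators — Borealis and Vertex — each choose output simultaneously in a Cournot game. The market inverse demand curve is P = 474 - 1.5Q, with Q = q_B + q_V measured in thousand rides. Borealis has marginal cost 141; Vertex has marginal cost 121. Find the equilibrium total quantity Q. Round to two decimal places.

Borealis's profit: π_B = (474 - 1.5Q)q_B - (141q_B). Setting ∂π_B/∂q_B = 0: 333 - 3q_B - (3/2)(q_V) = 0.
Vertex's profit: π_V = (474 - 1.5Q)q_V - (121q_V). Setting ∂π_V/∂q_V = 0: 353 - 3q_V - (3/2)(q_B) = 0.
Rearranging gives the reaction functions q_B = (333 - (3/2)q_V)/3 and q_V = (353 - (3/2)q_B)/3.
Solving the pair: q_B = 626/9, q_V = 746/9.
Total output Q = 626/9 + 746/9 = 1372/9.

152.44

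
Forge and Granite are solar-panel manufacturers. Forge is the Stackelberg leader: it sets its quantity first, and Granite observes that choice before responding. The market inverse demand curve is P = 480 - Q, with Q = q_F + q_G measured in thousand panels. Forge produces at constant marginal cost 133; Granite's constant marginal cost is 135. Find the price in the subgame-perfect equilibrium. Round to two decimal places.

Solve by backward induction. Given q_F, the follower Granite maximises π_G = (480 - q_F - q_G)q_G - 135q_G.
∂π_G/∂q_G = 345 - q_F - 2q_G = 0 gives the reaction function q_G = (345 - q_F)/2.
Forge substitutes q_G(q_F) into its own profit: π_F = q_F(480 - q_F - (345 - q_F)/2) - 133q_F = (615/2 - (1/2)q_F)q_F - 133q_F.
Maximising: ∂π_F/∂q_F = 349/2 - q_F = 0, giving q_F = 349/2.
Then q_G = (345 - 349/2)/2 = 341/4.
Total output Q = 1039/4, so price P = 480 - 1039/4 = 881/4.

220.25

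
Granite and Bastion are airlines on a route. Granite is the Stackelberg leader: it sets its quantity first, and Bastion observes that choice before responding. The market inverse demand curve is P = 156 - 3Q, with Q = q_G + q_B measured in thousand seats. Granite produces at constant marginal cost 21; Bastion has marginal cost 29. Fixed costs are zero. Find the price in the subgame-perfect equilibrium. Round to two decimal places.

56.75

Solve by backward induction. Given q_G, the follower Bastion maximises π_B = (156 - 3q_G - 3q_B)q_B - 29q_B.
Follower FOC: 127 - 3q_G - 6q_B = 0, so q_B(q_G) = (127 - 3q_G)/6.
The leader anticipates this reaction. Substituting into P = 156 - 3Q gives P = 185/2 - (3/2)q_G, so π_G = (185/2 - (3/2)q_G)q_G - 21q_G.
Maximising: ∂π_G/∂q_G = 143/2 - 3q_G = 0, giving q_G = 143/6.
Then q_B = (127 - 3·(143/6))/6 = 37/4.
Total output Q = 397/12, so price P = 156 - 3·(397/12) = 227/4.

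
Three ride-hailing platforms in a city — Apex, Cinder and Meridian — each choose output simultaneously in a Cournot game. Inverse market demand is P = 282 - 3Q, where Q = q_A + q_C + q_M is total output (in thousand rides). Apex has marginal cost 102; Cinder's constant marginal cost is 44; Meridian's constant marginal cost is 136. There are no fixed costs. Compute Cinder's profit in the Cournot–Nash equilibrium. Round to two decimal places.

Apex's profit: π_A = (282 - 3Q)q_A - (102q_A). Setting ∂π_A/∂q_A = 0: 180 - 6q_A - 3(q_C + q_M) = 0.
Cinder's first-order condition: 238 - 6q_C - 3(q_A + q_M) = 0.
Meridian's first-order condition: 146 - 6q_M - 3(q_A + q_C) = 0.
Adding the 3 conditions: 564 − 6Q − 6Q = 0, i.e. Q = 47.
Back-substituting: q_A = (180 − 141)/3 = 13, q_C = (238 − 141)/3 = 97/3, q_M = (146 − 141)/3 = 5/3.
Price P = 282 - 3·47 = 141.
Cinder's profit: (141 - 44)·(97/3) = 3136.3333.

3136.33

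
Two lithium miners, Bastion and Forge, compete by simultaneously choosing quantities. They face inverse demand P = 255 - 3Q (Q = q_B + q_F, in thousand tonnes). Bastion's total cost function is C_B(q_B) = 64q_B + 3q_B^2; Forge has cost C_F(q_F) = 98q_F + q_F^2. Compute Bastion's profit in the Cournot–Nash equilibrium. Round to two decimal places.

Bastion's profit: π_B = (255 - 3Q)q_B - (64q_B + 3q_B²). Setting ∂π_B/∂q_B = 0: 191 - 12q_B - 3(q_F) = 0.
Forge's first-order condition: 157 - 8q_F - 3(q_B) = 0.
Best responses: q_B = (191 - 3q_F)/12, q_F = (157 - 3q_B)/8.
Substituting one into the other gives q_B = 1057/87 and q_F = 437/29.
Price P = 255 - 3·27.2184 = 173.3448.
Bastion's profit: 173.3448·(1057/87) - 64·(1057/87) - 3(1057/87)² = 885.6512.

885.65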